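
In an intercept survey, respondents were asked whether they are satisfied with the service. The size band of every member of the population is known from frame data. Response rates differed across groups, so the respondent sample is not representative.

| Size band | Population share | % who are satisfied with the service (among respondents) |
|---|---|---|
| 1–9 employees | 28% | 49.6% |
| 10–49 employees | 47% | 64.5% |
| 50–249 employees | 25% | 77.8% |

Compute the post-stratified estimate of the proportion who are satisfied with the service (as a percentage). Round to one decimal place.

Each cell contributes population-share × respondent value:
  1–9 employees: 0.28 × 49.6 = 13.888
  10–49 employees: 0.47 × 64.5 = 30.315
  50–249 employees: 0.25 × 77.8 = 19.45
Post-stratified estimate = 63.653 → 63.7%.

63.7%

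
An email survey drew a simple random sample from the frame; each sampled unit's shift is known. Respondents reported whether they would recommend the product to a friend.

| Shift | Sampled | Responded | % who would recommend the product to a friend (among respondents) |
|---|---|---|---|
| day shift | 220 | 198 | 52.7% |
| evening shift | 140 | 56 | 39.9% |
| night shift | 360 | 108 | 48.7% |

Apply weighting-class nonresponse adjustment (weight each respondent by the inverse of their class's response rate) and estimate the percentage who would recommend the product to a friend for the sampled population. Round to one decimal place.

Response rates by class: day shift 198/220 = 90%, evening shift 56/140 = 40%, night shift 108/360 = 30%.
Each respondent's weight = sampled/responded in their class; summing within a class gives n_sampled, so:
  day shift: 220 × 52.7 = 11,594
  evening shift: 140 × 39.9 = 5586
  night shift: 360 × 48.7 = 17,532
Adjusted estimate = 34,712 / 720 = 48.2111 → 48.2%.

48.2%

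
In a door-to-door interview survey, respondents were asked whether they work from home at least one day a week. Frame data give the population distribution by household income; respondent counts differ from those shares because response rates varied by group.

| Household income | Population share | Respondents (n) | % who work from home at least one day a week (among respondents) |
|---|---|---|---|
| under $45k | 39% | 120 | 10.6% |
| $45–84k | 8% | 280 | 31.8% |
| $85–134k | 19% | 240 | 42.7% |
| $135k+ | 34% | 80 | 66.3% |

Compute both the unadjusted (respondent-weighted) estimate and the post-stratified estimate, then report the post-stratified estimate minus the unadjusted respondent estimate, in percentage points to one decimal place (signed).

+1.6 percentage points

Without adjustment, the pooled respondent share is:
  (120/720)×10.6 + (280/720)×31.8 + (240/720)×42.7 + (80/720)×66.3 = 35.7333%
Reweighting by population household income shares:
  0.39×10.6 + 0.08×31.8 + 0.19×42.7 + 0.34×66.3 = 37.333%
Difference = 37.333 − 35.7333 = 1.5997 pp.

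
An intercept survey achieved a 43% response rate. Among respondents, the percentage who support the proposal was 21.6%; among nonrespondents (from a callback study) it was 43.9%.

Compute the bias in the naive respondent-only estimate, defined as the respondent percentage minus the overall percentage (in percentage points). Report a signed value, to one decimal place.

Nonresponse fraction = 1 − 0.43 = 0.57.
Bias = (nonresponse fraction) × (respondent percentage − nonrespondent percentage)
     = 0.57 × (21.6 − 43.9) = 0.57 × -22.3 = -12.711.

-12.7 percentage points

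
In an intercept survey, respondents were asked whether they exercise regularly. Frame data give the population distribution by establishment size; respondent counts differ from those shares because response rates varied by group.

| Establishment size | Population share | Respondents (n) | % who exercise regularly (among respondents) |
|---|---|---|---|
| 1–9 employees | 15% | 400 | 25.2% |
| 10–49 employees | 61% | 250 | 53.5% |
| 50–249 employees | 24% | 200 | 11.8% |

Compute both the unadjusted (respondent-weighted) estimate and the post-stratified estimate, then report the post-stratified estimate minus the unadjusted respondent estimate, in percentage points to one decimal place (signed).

+8.9 percentage points

Naive respondent-only estimate (weights = respondent counts):
  (400/850)×25.2 + (250/850)×53.5 + (200/850)×11.8 = 30.3706%
Reweighting by population establishment size shares:
  0.15×25.2 + 0.61×53.5 + 0.24×11.8 = 39.247%
Difference = 39.247 − 30.3706 = 8.8764 pp.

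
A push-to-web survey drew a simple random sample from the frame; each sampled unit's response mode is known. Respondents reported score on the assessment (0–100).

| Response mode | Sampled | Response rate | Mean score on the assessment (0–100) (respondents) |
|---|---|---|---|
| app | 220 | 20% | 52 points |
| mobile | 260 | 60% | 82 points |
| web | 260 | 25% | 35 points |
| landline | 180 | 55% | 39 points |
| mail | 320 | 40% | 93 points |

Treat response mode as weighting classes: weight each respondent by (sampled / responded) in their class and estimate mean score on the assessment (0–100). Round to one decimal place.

63.4

With weight = n_sampled/n_responded per class, the weighted class total is n_sampled:
  app: 220 × 52 = 11,440
  mobile: 260 × 82 = 21,320
  web: 260 × 35 = 9100
  landline: 180 × 39 = 7020
  mail: 320 × 93 = 29,760
Adjusted estimate = 78,640 / 1,240 = 63.4194 → 63.4.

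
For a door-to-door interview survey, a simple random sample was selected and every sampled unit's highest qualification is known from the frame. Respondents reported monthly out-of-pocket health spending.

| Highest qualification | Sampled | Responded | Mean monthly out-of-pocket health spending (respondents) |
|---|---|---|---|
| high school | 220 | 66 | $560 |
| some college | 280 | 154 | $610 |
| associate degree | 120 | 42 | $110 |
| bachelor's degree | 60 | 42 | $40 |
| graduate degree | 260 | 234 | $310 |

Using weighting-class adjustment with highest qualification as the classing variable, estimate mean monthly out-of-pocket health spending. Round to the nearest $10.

$420

Class response rates: high school 66/220 = 30%, some college 154/280 = 55%, associate degree 42/120 = 35%, bachelor's degree 42/60 = 70%, graduate degree 234/260 = 90%.
Inverse-response-rate weighting restores each class to its sampled count, so class totals weight by n_sampled:
  high school: 220 × 560 = 123,200
  some college: 280 × 610 = 170,800
  associate degree: 120 × 110 = 13,200
  bachelor's degree: 60 × 40 = 2400
  graduate degree: 260 × 310 = 80,600
Adjusted estimate = 390,200 / 940 = 415.106 → $420.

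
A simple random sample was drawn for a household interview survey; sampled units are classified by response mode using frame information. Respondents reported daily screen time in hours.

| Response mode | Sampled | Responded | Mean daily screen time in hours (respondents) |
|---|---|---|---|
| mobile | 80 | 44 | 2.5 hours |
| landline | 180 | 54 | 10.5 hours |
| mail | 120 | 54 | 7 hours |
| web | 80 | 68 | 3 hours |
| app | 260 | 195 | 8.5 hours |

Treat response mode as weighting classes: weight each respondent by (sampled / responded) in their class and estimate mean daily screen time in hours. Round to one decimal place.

Response rates by class: mobile 44/80 = 55%, landline 54/180 = 30%, mail 54/120 = 45%, web 68/80 = 85%, app 195/260 = 75%.
With weight = n_sampled/n_responded per class, the weighted class total is n_sampled:
  mobile: 80 × 2.5 = 200
  landline: 180 × 10.5 = 1890
  mail: 120 × 7 = 840
  web: 80 × 3 = 240
  app: 260 × 8.5 = 2210
Adjusted estimate = 5380 / 720 = 7.47222 → 7.5.

7.5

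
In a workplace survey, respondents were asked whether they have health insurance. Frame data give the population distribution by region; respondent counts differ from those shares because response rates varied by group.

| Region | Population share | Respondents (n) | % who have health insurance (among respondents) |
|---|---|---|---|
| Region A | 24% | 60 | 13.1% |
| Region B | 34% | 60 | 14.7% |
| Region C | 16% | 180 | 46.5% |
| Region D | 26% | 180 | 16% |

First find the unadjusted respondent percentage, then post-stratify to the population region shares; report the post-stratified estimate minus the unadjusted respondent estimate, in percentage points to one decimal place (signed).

Unadjusted (pooled respondent) estimate weights by respondent counts:
  (60/480)×13.1 + (60/480)×14.7 + (180/480)×46.5 + (180/480)×16 = 26.9125%
Post-stratifying to population shares instead:
  0.24×13.1 + 0.34×14.7 + 0.16×46.5 + 0.26×16 = 19.742%
Difference = 19.742 − 26.9125 = -7.1705 pp.

-7.2 percentage points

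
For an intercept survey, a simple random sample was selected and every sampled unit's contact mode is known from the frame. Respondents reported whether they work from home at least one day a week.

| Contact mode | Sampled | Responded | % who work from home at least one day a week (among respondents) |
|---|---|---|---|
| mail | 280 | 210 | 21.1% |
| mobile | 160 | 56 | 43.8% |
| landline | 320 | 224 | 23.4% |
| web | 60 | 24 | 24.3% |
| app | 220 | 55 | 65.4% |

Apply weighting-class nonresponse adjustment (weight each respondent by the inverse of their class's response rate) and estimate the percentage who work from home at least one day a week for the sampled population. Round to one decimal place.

Response rates by class: mail 210/280 = 75%, mobile 56/160 = 35%, landline 224/320 = 70%, web 24/60 = 40%, app 55/220 = 25%.
Each respondent's weight = sampled/responded in their class; summing within a class gives n_sampled, so:
  mail: 280 × 21.1 = 5908
  mobile: 160 × 43.8 = 7008
  landline: 320 × 23.4 = 7488
  web: 60 × 24.3 = 1458
  app: 220 × 65.4 = 14388
Adjusted estimate = 36,250 / 1,040 = 34.8558 → 34.9%.

34.9%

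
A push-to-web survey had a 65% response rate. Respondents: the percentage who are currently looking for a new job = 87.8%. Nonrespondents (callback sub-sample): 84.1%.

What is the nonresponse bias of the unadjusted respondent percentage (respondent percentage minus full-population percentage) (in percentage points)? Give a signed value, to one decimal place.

Nonresponse fraction = 1 − 0.65 = 0.35.
Bias = (nonresponse fraction) × (respondent percentage − nonrespondent percentage)
     = 0.35 × (87.8 − 84.1) = 0.35 × 3.7 = 1.295.

+1.3 percentage points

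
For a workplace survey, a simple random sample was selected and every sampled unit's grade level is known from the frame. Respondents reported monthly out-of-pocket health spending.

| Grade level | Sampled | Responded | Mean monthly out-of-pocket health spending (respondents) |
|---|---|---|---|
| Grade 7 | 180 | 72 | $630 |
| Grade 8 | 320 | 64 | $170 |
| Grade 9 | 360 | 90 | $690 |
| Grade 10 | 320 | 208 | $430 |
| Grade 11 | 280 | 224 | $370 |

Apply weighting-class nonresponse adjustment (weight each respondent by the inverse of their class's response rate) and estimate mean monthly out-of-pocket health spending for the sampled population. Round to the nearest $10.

Class response rates: Grade 7 72/180 = 40%, Grade 8 64/320 = 20%, Grade 9 90/360 = 25%, Grade 10 208/320 = 65%, Grade 11 224/280 = 80%.
Each respondent's weight = sampled/responded in their class; summing within a class gives n_sampled, so:
  Grade 7: 180 × 630 = 113,400
  Grade 8: 320 × 170 = 54,400
  Grade 9: 360 × 690 = 248,400
  Grade 10: 320 × 430 = 137,600
  Grade 11: 280 × 370 = 103,600
Adjusted estimate = 657,400 / 1,460 = 450.274 → $450.

$450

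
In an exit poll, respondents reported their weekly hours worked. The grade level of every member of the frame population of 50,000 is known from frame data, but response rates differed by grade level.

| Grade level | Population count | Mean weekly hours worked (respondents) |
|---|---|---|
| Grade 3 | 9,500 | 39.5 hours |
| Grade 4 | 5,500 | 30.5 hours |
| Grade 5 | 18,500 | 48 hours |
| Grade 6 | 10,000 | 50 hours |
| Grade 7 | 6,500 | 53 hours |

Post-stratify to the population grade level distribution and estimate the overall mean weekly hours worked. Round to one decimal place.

45.5

Post-stratification weights by population share, not respondent share:
  Grade 3: (9,500/50,000) × 39.5 = 7.505
  Grade 4: (5,500/50,000) × 30.5 = 3.355
  Grade 5: (18,500/50,000) × 48 = 17.76
  Grade 6: (10,000/50,000) × 50 = 10
  Grade 7: (6,500/50,000) × 53 = 6.89
Post-stratified estimate = 45.51 → 45.5.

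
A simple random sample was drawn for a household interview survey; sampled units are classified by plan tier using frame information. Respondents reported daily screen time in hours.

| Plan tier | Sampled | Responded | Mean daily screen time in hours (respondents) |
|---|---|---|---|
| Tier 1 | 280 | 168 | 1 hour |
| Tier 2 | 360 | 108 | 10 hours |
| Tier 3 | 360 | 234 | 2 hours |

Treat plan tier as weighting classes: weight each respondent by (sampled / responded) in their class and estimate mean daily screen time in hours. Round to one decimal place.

4.6

Response rates by class: Tier 1 168/280 = 60%, Tier 2 108/360 = 30%, Tier 3 234/360 = 65%.
Each respondent's weight = sampled/responded in their class; summing within a class gives n_sampled, so:
  Tier 1: 280 × 1 = 280
  Tier 2: 360 × 10 = 3600
  Tier 3: 360 × 2 = 720
Adjusted estimate = 4600 / 1,000 = 4.6 → 4.6.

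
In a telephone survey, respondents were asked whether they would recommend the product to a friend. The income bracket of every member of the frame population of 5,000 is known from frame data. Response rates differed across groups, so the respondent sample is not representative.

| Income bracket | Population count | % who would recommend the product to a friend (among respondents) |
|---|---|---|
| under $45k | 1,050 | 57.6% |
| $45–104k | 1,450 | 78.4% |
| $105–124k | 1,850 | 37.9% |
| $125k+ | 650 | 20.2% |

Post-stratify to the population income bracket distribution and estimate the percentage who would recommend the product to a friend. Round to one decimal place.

Reweight to the known income bracket distribution:
  under $45k: (1,050/5,000) × 57.6 = 12.096
  $45–104k: (1,450/5,000) × 78.4 = 22.736
  $105–124k: (1,850/5,000) × 37.9 = 14.023
  $125k+: (650/5,000) × 20.2 = 2.626
Post-stratified estimate = 51.481 → 51.5%.

51.5%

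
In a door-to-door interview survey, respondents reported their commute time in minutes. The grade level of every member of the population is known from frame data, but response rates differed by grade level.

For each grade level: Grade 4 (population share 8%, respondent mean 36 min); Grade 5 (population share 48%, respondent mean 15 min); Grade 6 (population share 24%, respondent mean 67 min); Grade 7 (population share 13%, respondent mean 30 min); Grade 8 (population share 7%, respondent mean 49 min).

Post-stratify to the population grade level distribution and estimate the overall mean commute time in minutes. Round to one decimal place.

Weight each group's respondent value by its population share:
  Grade 4: 0.08 × 36 = 2.88
  Grade 5: 0.48 × 15 = 7.2
  Grade 6: 0.24 × 67 = 16.08
  Grade 7: 0.13 × 30 = 3.9
  Grade 8: 0.07 × 49 = 3.43
Post-stratified estimate = 33.49 → 33.5.

33.5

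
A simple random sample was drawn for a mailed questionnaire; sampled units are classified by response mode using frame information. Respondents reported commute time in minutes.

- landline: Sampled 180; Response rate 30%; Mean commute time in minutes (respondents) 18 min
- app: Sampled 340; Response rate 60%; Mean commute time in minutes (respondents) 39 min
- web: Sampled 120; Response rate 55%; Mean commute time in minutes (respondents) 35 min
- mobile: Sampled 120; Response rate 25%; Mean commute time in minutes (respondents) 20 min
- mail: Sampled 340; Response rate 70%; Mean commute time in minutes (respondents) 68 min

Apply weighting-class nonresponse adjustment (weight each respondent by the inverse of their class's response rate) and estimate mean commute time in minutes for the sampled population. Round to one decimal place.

Weighting each respondent by the inverse class response rate inflates each class back to its sampled size, so the class weight is n_sampled:
  landline: 180 × 18 = 3240
  app: 340 × 39 = 13,260
  web: 120 × 35 = 4200
  mobile: 120 × 20 = 2400
  mail: 340 × 68 = 23,120
Adjusted estimate = 46,220 / 1,100 = 42.0182 → 42.0.

42.0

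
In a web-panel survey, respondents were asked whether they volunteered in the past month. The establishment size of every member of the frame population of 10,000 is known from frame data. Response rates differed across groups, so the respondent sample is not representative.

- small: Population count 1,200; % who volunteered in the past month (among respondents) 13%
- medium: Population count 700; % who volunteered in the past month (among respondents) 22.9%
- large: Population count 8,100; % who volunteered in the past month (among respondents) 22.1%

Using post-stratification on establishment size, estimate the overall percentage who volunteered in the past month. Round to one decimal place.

21.1%

Weight each group's respondent value by its population share:
  small: (1,200/10,000) × 13 = 1.56
  medium: (700/10,000) × 22.9 = 1.603
  large: (8,100/10,000) × 22.1 = 17.901
Post-stratified estimate = 21.064 → 21.1%.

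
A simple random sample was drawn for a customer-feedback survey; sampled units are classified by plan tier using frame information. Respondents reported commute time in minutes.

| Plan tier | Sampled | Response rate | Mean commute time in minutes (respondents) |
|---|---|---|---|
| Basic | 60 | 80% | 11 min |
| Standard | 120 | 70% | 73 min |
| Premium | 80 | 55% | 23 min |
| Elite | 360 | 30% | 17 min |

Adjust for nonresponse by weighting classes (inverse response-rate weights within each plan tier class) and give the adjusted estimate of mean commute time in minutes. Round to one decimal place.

28.0

Each respondent's weight = sampled/responded in their class; summing within a class gives n_sampled, so:
  Basic: 60 × 11 = 660
  Standard: 120 × 73 = 8760
  Premium: 80 × 23 = 1840
  Elite: 360 × 17 = 6120
Adjusted estimate = 17,380 / 620 = 28.0323 → 28.0.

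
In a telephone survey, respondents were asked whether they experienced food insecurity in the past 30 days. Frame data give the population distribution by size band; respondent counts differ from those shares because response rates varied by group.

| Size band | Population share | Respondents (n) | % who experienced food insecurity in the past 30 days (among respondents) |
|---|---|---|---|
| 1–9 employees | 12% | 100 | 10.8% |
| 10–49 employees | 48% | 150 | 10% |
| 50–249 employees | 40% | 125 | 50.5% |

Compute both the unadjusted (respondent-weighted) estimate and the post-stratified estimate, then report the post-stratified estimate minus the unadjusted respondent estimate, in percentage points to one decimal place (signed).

Without adjustment, the pooled respondent share is:
  (100/375)×10.8 + (150/375)×10 + (125/375)×50.5 = 23.7133%
Post-stratifying to population shares instead:
  0.12×10.8 + 0.48×10 + 0.4×50.5 = 26.296%
Difference = 26.296 − 23.7133 = 2.5827 pp.

+2.6 percentage points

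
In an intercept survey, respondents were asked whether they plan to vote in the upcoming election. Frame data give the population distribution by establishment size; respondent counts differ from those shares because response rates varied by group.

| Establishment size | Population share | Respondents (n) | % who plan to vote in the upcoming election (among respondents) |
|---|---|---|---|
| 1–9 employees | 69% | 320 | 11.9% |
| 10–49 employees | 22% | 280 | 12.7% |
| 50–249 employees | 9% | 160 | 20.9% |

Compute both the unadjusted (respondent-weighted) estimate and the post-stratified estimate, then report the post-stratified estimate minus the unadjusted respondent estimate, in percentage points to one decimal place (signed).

-1.2 percentage points

Unadjusted (pooled respondent) estimate weights by respondent counts:
  (320/760)×11.9 + (280/760)×12.7 + (160/760)×20.9 = 14.0895%
Post-stratified estimate weights by population shares:
  0.69×11.9 + 0.22×12.7 + 0.09×20.9 = 12.886%
Difference = 12.886 − 14.0895 = -1.2035 pp.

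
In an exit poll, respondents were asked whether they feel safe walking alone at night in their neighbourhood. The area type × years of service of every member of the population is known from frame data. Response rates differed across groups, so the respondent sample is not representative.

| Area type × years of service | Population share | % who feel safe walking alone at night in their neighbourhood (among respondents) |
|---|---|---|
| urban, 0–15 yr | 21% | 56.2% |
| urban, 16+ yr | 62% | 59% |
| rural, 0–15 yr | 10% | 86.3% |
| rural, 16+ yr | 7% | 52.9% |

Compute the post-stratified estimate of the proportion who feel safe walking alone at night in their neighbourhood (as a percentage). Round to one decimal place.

Reweight to the known area type × years of service distribution:
  urban, 0–15 yr: 0.21 × 56.2 = 11.802
  urban, 16+ yr: 0.62 × 59 = 36.58
  rural, 0–15 yr: 0.1 × 86.3 = 8.63
  rural, 16+ yr: 0.07 × 52.9 = 3.703
Post-stratified estimate = 60.715 → 60.7%.

60.7%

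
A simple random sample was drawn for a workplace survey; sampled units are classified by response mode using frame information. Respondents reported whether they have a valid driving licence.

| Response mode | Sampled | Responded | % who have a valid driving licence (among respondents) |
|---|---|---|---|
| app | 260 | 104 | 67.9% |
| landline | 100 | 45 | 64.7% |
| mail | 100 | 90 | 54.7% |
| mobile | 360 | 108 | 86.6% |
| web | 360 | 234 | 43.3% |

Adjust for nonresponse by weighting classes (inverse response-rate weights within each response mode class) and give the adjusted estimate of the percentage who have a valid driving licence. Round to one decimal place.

Response rates by class: app 104/260 = 40%, landline 45/100 = 45%, mail 90/100 = 90%, mobile 108/360 = 30%, web 234/360 = 65%.
Each respondent's weight = sampled/responded in their class; summing within a class gives n_sampled, so:
  app: 260 × 67.9 = 17,654
  landline: 100 × 64.7 = 6470
  mail: 100 × 54.7 = 5470
  mobile: 360 × 86.6 = 31176
  web: 360 × 43.3 = 15588
Adjusted estimate = 76,358 / 1,180 = 64.7102 → 64.7%.

64.7%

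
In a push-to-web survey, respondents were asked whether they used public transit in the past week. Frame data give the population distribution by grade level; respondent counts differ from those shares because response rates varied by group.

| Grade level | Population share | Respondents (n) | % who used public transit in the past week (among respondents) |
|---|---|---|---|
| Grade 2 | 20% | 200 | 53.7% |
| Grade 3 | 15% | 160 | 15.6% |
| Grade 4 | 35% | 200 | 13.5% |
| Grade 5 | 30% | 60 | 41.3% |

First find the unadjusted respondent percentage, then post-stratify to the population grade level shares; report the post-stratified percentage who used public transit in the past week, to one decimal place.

Naive respondent-only estimate (weights = respondent counts):
  (200/620)×53.7 + (160/620)×15.6 + (200/620)×13.5 + (60/620)×41.3 = 29.7%
Reweighting by population grade level shares:
  0.2×53.7 + 0.15×15.6 + 0.35×13.5 + 0.3×41.3 = 30.195%

30.2%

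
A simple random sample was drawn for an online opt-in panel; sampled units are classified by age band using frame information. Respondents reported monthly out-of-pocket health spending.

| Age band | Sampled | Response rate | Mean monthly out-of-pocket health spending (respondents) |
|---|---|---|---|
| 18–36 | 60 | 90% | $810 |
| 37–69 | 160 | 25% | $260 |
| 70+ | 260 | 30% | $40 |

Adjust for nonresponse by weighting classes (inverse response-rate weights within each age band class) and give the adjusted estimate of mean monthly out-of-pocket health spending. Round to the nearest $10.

$210

With weight = n_sampled/n_responded per class, the weighted class total is n_sampled:
  18–36: 60 × 810 = 48,600
  37–69: 160 × 260 = 41,600
  70+: 260 × 40 = 10,400
Adjusted estimate = 100,600 / 480 = 209.583 → $210.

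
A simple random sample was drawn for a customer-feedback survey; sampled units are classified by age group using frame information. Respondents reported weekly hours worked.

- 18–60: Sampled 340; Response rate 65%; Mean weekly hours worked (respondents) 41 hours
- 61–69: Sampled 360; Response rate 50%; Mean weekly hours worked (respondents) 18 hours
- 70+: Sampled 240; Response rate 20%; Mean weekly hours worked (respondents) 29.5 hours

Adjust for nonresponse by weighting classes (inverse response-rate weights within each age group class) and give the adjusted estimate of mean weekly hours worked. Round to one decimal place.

29.3

Weighting each respondent by the inverse class response rate inflates each class back to its sampled size, so the class weight is n_sampled:
  18–60: 340 × 41 = 13,940
  61–69: 360 × 18 = 6480
  70+: 240 × 29.5 = 7080
Adjusted estimate = 27,500 / 940 = 29.2553 → 29.3.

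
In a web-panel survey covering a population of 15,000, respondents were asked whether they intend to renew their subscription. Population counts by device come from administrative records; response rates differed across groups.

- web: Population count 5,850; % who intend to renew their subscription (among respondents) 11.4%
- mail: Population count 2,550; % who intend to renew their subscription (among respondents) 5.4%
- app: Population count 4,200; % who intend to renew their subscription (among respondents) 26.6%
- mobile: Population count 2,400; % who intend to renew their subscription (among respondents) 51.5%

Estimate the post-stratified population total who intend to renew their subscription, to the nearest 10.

Apply each group's respondent rate to its population count:
  web: 5,850 × 11.4% = 666.9
  mail: 2,550 × 5.4% = 137.7
  app: 4,200 × 26.6% = 1117.2
  mobile: 2,400 × 51.5% = 1236
Estimated total = 3157.8 → 3,160.

3,160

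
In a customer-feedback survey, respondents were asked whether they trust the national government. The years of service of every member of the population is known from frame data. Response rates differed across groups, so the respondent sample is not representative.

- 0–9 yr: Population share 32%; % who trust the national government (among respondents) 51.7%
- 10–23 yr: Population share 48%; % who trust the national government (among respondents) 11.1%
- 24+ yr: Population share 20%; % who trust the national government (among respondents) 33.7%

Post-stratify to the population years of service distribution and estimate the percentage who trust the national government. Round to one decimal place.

Each cell contributes population-share × respondent value:
  0–9 yr: 0.32 × 51.7 = 16.544
  10–23 yr: 0.48 × 11.1 = 5.328
  24+ yr: 0.2 × 33.7 = 6.74
Post-stratified estimate = 28.612 → 28.6%.

28.6%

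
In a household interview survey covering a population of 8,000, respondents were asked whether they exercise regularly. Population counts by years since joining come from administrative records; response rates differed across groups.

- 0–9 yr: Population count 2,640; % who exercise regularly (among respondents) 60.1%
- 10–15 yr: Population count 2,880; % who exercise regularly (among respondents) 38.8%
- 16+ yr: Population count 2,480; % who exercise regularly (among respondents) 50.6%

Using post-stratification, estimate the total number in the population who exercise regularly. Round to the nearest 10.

3,960

Apply each group's respondent rate to its population count:
  0–9 yr: 2,640 × 60.1% = 1586.64
  10–15 yr: 2,880 × 38.8% = 1117.44
  16+ yr: 2,480 × 50.6% = 1254.88
Estimated total = 3958.96 → 3,960.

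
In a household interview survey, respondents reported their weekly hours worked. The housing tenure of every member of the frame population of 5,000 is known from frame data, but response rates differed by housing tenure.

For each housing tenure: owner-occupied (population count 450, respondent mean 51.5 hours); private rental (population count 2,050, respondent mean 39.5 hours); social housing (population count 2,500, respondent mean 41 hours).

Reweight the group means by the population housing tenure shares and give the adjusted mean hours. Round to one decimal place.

41.3

Reweight to the known housing tenure distribution:
  owner-occupied: (450/5,000) × 51.5 = 4.635
  private rental: (2,050/5,000) × 39.5 = 16.195
  social housing: (2,500/5,000) × 41 = 20.5
Post-stratified estimate = 41.33 → 41.3.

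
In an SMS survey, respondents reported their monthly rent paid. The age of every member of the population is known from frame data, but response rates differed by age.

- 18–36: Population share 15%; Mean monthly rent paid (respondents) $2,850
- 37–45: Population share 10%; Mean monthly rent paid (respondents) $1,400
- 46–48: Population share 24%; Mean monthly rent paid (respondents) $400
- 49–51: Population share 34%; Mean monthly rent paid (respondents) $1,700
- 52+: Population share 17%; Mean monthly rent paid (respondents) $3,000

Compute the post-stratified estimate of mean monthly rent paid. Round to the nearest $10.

$1,750

Reweight to the known age distribution:
  18–36: 0.15 × 2850 = 427.5
  37–45: 0.1 × 1400 = 140
  46–48: 0.24 × 400 = 96
  49–51: 0.34 × 1700 = 578
  52+: 0.17 × 3000 = 510
Post-stratified estimate = 1751.5 → $1,750.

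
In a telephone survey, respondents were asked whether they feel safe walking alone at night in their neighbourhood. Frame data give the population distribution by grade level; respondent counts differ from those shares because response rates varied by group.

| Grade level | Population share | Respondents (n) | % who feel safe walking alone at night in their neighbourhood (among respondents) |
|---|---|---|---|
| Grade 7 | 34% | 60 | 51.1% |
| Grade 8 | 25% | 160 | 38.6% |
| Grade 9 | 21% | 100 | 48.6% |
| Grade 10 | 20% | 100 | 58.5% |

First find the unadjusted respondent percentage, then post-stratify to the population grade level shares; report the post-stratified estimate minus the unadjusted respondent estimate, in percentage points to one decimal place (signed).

+1.4 percentage points

Naive respondent-only estimate (weights = respondent counts):
  (60/420)×51.1 + (160/420)×38.6 + (100/420)×48.6 + (100/420)×58.5 = 47.5048%
Reweighting by population grade level shares:
  0.34×51.1 + 0.25×38.6 + 0.21×48.6 + 0.2×58.5 = 48.93%
Difference = 48.93 − 47.5048 = 1.4252 pp.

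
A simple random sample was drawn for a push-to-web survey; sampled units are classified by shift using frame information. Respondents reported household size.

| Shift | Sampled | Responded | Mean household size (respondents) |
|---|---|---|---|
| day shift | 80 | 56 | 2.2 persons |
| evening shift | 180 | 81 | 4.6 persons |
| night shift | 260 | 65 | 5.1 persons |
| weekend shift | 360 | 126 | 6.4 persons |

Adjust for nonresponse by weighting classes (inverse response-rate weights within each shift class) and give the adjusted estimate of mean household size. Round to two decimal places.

5.27

Class response rates: day shift 56/80 = 70%, evening shift 81/180 = 45%, night shift 65/260 = 25%, weekend shift 126/360 = 35%.
Inverse-response-rate weighting restores each class to its sampled count, so class totals weight by n_sampled:
  day shift: 80 × 2.2 = 176
  evening shift: 180 × 4.6 = 828
  night shift: 260 × 5.1 = 1326
  weekend shift: 360 × 6.4 = 2304
Adjusted estimate = 4634 / 880 = 5.26591 → 5.27.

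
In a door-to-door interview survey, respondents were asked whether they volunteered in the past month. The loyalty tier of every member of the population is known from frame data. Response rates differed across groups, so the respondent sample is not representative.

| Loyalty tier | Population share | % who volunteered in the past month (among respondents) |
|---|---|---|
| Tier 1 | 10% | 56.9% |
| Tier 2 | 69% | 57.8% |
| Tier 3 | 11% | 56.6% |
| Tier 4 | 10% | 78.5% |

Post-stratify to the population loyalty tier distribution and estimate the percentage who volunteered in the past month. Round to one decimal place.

59.6%

Weight each group's respondent value by its population share:
  Tier 1: 0.1 × 56.9 = 5.69
  Tier 2: 0.69 × 57.8 = 39.882
  Tier 3: 0.11 × 56.6 = 6.226
  Tier 4: 0.1 × 78.5 = 7.85
Post-stratified estimate = 59.648 → 59.6%.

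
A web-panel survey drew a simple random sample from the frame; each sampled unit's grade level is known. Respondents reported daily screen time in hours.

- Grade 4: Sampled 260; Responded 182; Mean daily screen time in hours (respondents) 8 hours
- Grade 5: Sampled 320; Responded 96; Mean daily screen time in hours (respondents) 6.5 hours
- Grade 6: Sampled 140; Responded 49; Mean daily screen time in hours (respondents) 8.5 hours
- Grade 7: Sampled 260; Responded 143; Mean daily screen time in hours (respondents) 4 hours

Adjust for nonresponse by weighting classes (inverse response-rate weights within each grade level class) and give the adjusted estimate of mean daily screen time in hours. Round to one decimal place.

6.5

Response rates by class: Grade 4 182/260 = 70%, Grade 5 96/320 = 30%, Grade 6 49/140 = 35%, Grade 7 143/260 = 55%.
With weight = n_sampled/n_responded per class, the weighted class total is n_sampled:
  Grade 4: 260 × 8 = 2080
  Grade 5: 320 × 6.5 = 2080
  Grade 6: 140 × 8.5 = 1190
  Grade 7: 260 × 4 = 1040
Adjusted estimate = 6390 / 980 = 6.52041 → 6.5.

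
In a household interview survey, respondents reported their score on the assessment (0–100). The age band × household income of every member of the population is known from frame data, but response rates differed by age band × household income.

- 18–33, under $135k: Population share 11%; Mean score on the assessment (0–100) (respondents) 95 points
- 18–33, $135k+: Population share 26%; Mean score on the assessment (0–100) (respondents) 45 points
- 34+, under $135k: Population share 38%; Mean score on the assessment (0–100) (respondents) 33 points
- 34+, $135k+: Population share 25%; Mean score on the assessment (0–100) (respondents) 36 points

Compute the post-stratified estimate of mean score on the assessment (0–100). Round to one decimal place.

Each cell contributes population-share × respondent value:
  18–33, under $135k: 0.11 × 95 = 10.45
  18–33, $135k+: 0.26 × 45 = 11.7
  34+, under $135k: 0.38 × 33 = 12.54
  34+, $135k+: 0.25 × 36 = 9
Post-stratified estimate = 43.69 → 43.7.

43.7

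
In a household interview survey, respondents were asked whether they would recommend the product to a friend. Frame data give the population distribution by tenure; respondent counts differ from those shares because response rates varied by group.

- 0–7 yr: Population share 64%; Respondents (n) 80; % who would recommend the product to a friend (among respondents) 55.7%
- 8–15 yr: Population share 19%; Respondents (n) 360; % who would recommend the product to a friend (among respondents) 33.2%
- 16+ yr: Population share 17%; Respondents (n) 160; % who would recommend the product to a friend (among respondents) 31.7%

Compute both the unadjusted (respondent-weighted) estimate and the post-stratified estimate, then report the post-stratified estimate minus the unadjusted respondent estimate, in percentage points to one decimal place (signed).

+11.5 percentage points

Without adjustment, the pooled respondent share is:
  (80/600)×55.7 + (360/600)×33.2 + (160/600)×31.7 = 35.8%
Reweighting by population tenure shares:
  0.64×55.7 + 0.19×33.2 + 0.17×31.7 = 47.345%
Difference = 47.345 − 35.8 = 11.545 pp.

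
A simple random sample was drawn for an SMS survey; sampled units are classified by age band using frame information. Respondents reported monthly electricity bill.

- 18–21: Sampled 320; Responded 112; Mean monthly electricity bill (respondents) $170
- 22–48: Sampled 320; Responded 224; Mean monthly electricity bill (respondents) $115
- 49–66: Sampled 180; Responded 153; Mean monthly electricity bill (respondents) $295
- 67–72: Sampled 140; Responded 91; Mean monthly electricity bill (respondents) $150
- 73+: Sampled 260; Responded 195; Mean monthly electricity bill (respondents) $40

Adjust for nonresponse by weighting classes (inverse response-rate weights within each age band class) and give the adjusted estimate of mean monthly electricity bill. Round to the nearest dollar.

$144

Class response rates: 18–21 112/320 = 35%, 22–48 224/320 = 70%, 49–66 153/180 = 85%, 67–72 91/140 = 65%, 73+ 195/260 = 75%.
Inverse-response-rate weighting restores each class to its sampled count, so class totals weight by n_sampled:
  18–21: 320 × 170 = 54,400
  22–48: 320 × 115 = 36,800
  49–66: 180 × 295 = 53,100
  67–72: 140 × 150 = 21,000
  73+: 260 × 40 = 10,400
Adjusted estimate = 175,700 / 1,220 = 144.016 → $144.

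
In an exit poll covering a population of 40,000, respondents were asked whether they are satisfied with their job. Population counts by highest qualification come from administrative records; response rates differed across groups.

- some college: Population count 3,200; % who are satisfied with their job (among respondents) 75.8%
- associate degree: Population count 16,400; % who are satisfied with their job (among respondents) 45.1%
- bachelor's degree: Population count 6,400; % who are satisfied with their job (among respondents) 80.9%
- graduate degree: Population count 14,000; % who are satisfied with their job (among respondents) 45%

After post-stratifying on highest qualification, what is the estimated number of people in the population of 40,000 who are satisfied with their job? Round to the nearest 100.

Estimated count per cell = population count × respondent percentage:
  some college: 3,200 × 75.8% = 2425.6
  associate degree: 16,400 × 45.1% = 7396.4
  bachelor's degree: 6,400 × 80.9% = 5177.6
  graduate degree: 14,000 × 45% = 6300
Estimated total = 21299.6 → 21,300.

21,300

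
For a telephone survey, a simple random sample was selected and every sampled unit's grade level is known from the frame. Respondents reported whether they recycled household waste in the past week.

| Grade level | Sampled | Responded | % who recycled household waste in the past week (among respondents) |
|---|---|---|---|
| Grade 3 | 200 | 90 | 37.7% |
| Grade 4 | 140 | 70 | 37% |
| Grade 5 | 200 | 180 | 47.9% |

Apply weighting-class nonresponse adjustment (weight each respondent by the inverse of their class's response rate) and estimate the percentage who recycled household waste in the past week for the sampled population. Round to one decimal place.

41.3%

Class response rates: Grade 3 90/200 = 45%, Grade 4 70/140 = 50%, Grade 5 180/200 = 90%.
Inverse-response-rate weighting restores each class to its sampled count, so class totals weight by n_sampled:
  Grade 3: 200 × 37.7 = 7540
  Grade 4: 140 × 37 = 5180
  Grade 5: 200 × 47.9 = 9580
Adjusted estimate = 22,300 / 540 = 41.2963 → 41.3%.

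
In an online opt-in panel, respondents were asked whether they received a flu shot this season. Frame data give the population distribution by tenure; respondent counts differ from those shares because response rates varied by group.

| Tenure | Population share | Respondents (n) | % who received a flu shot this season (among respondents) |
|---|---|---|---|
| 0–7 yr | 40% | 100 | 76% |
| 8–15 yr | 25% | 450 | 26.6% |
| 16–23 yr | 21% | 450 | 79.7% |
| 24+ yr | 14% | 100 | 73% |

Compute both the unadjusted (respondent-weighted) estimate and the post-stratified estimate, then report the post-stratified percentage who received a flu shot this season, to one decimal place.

Naive respondent-only estimate (weights = respondent counts):
  (100/1100)×76 + (450/1100)×26.6 + (450/1100)×79.7 + (100/1100)×73 = 57.0318%
Reweighting by population tenure shares:
  0.4×76 + 0.25×26.6 + 0.21×79.7 + 0.14×73 = 64.007%

64.0%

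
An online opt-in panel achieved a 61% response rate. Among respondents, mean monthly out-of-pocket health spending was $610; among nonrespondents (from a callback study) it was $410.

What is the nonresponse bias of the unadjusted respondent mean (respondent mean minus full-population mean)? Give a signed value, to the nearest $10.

Nonresponse fraction = 1 − 0.61 = 0.39.
Bias = (nonresponse fraction) × (respondent mean − nonrespondent mean)
     = 0.39 × (610 − 410) = 0.39 × 200 = 78.

+$80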